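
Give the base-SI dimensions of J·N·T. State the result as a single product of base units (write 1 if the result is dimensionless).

kg³·m³·s⁻⁶·A⁻¹

J = N·m (work = force × distance),
    = kg·m²·s⁻².
N = kg·m/s² = kg·m·s⁻² (force = mass × acceleration).
T = Wb/m² (flux density = flux per area),
    = kg·s⁻²·A⁻¹.
Combining: J·N·T = (kg·m²·s⁻²) · (kg·m·s⁻²) · (kg·s⁻²·A⁻¹) = kg³·m³·s⁻⁶·A⁻¹.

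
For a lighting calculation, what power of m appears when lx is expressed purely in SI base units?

-2

lx = lm/m² (illuminance = luminous flux per area),
    = m⁻²·cd.
The exponent of m is -2.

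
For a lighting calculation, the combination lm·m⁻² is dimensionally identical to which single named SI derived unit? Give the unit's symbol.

lm = cd·sr = cd (luminous flux; sr is dimensionless).
Combining: lm·m⁻² = cd · m⁻² = m⁻²·cd.
m⁻²·cd is the base-SI form of the lux.

lx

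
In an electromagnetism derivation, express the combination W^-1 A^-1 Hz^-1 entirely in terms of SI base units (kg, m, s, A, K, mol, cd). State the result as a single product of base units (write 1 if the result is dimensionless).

W = kg·m²·s⁻³.
So W⁻¹ = kg⁻¹·m⁻²·s³.
Hz = s⁻¹.
So Hz⁻¹ = s.
Combining: W⁻¹·A⁻¹·Hz⁻¹ = (kg⁻¹·m⁻²·s³) · A⁻¹ · s = kg⁻¹·m⁻²·s⁴·A⁻¹.

kg⁻¹·m⁻²·s⁴·A⁻¹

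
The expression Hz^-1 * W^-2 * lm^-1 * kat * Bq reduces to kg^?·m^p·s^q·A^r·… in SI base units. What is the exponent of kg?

Hz = 1/s = s⁻¹ (frequency is cycles per second).
So Hz⁻¹ = s.
W = J/s (power = energy per time),
    = kg·m²·s⁻³.
So W⁻² = kg⁻²·m⁻⁴·s⁶.
lm = cd·sr = cd (luminous flux; sr is dimensionless).
So lm⁻¹ = cd⁻¹.
kat = mol/s = s⁻¹·mol (catalytic activity).
Bq = 1/s = s⁻¹ (activity is decays per second).
Combining: Hz⁻¹·W⁻²·lm⁻¹·kat·Bq = s · (kg⁻²·m⁻⁴·s⁶) · cd⁻¹ · (s⁻¹·mol) · s⁻¹ = kg⁻²·m⁻⁴·s⁵·mol·cd⁻¹.
The exponent of kg is -2.

-2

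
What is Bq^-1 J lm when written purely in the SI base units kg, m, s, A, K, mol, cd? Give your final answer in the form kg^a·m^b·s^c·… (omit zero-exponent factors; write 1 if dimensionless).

kg·m²·s⁻¹·cd

Bq = 1/s = s⁻¹ (activity is decays per second).
So Bq⁻¹ = s.
J = N·m (work = force × distance),
    = kg·m²·s⁻².
lm = cd·sr = cd (luminous flux; sr is dimensionless).
Combining: Bq⁻¹·J·lm = s · (kg·m²·s⁻²) · cd = kg·m²·s⁻¹·cd.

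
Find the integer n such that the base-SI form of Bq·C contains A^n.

Bq = 1/s = s⁻¹ (activity is decays per second).
C = A·s = s·A (charge = current × time).
Combining: Bq·C = s⁻¹ · (s·A) = A.
The exponent of A is 1.

1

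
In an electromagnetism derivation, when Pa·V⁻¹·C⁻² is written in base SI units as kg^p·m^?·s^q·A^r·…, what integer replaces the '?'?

-3

Pa = N/m² (pressure = force per area),
    = kg·m⁻¹·s⁻².
V = W/A (potential = power per current),
    = kg·m²·s⁻³·A⁻¹.
So V⁻¹ = kg⁻¹·m⁻²·s³·A.
C = A·s = s·A (charge = current × time).
So C⁻² = s⁻²·A⁻².
Combining: Pa·V⁻¹·C⁻² = (kg·m⁻¹·s⁻²) · (kg⁻¹·m⁻²·s³·A) · (s⁻²·A⁻²) = m⁻³·s⁻¹·A⁻¹.
The exponent of m is -3.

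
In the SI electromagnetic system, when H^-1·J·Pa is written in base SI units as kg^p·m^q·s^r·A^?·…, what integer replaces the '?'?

H = kg·m²·s⁻²·A⁻².
So H⁻¹ = kg⁻¹·m⁻²·s²·A².
J = kg·m²·s⁻².
Pa = kg·m⁻¹·s⁻².
Combining: H⁻¹·J·Pa = (kg⁻¹·m⁻²·s²·A²) · (kg·m²·s⁻²) · (kg·m⁻¹·s⁻²) = kg·m⁻¹·s⁻²·A².
The exponent of A is 2.

2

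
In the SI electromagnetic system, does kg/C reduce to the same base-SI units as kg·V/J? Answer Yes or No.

Left side:
  C = A·s = s·A (charge = current × time).
  So C⁻¹ = s⁻¹·A⁻¹.
  Combining: C⁻¹·kg = (s⁻¹·A⁻¹) · kg = kg·s⁻¹·A⁻¹.
Right side:
  J = N·m (work = force × distance),
      = kg·m²·s⁻².
  So J⁻¹ = kg⁻¹·m⁻²·s².
  V = W/A (potential = power per current),
      = kg·m²·s⁻³·A⁻¹.
  Combining: kg·J⁻¹·V = kg · (kg⁻¹·m⁻²·s²) · (kg·m²·s⁻³·A⁻¹) = kg·s⁻¹·A⁻¹.
Both reduce to kg·s⁻¹·A⁻¹.

Yes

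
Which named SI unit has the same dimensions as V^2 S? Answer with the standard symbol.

V = W/A (potential = power per current),
    = kg·m²·s⁻³·A⁻¹.
So V² = kg²·m⁴·s⁻⁶·A⁻².
S = 1/Ω (conductance is reciprocal resistance),
    = kg⁻¹·m⁻²·s³·A².
Combining: V²·S = (kg²·m⁴·s⁻⁶·A⁻²) · (kg⁻¹·m⁻²·s³·A²) = kg·m²·s⁻³.
kg·m²·s⁻³ is the base-SI form of the watt.

W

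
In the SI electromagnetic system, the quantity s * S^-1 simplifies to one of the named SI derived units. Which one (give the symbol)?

H

S = 1/Ω (conductance is reciprocal resistance),
    = kg⁻¹·m⁻²·s³·A².
So S⁻¹ = kg·m²·s⁻³·A⁻².
Combining: s·S⁻¹ = s · (kg·m²·s⁻³·A⁻²) = kg·m²·s⁻²·A⁻².
kg·m²·s⁻²·A⁻² is the base-SI form of the henry.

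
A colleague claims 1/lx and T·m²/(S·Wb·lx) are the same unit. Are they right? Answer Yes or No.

Left side:
  lx = lm/m² (illuminance = luminous flux per area),
      = m⁻²·cd.
  So lx⁻¹ = m²·cd⁻¹.
Right side:
  S = 1/Ω (conductance is reciprocal resistance),
      = kg⁻¹·m⁻²·s³·A².
  So S⁻¹ = kg·m²·s⁻³·A⁻².
  T = Wb/m² (flux density = flux per area),
      = kg·s⁻²·A⁻¹.
  Wb = V·s (flux: a volt is a weber per second),
      = kg·m²·s⁻²·A⁻¹.
  So Wb⁻¹ = kg⁻¹·m⁻²·s²·A.
  lx = lm/m² (illuminance = luminous flux per area),
      = m⁻²·cd.
  So lx⁻¹ = m²·cd⁻¹.
  Combining: S⁻¹·T·m²·Wb⁻¹·lx⁻¹ = (kg·m²·s⁻³·A⁻²) · (kg·s⁻²·A⁻¹) · m² · (kg⁻¹·m⁻²·s²·A) · (m²·cd⁻¹) = kg·m⁴·s⁻³·A⁻²·cd⁻¹.
Left is m²·cd⁻¹; right is kg·m⁴·s⁻³·A⁻²·cd⁻¹ — different.

No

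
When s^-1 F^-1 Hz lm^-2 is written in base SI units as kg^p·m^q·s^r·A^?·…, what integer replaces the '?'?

-2

F = kg⁻¹·m⁻²·s⁴·A².
So F⁻¹ = kg·m²·s⁻⁴·A⁻².
Hz = s⁻¹.
lm = cd.
So lm⁻² = cd⁻².
Combining: s⁻¹·F⁻¹·Hz·lm⁻² = s⁻¹ · (kg·m²·s⁻⁴·A⁻²) · s⁻¹ · cd⁻² = kg·m²·s⁻⁶·A⁻²·cd⁻².
The exponent of A is -2.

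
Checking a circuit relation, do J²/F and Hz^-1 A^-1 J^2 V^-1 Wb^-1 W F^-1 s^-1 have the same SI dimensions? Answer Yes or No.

No

Left side:
  J = kg·m²·s⁻².
  So J² = kg²·m⁴·s⁻⁴.
  F = kg⁻¹·m⁻²·s⁴·A².
  So F⁻¹ = kg·m²·s⁻⁴·A⁻².
  Combining: J²·F⁻¹ = (kg²·m⁴·s⁻⁴) · (kg·m²·s⁻⁴·A⁻²) = kg³·m⁶·s⁻⁸·A⁻².
Right side:
  Hz = 1/s = s⁻¹ (frequency is cycles per second).
  So Hz⁻¹ = s.
  J = N·m (work = force × distance),
      = kg·m²·s⁻².
  So J² = kg²·m⁴·s⁻⁴.
  V = W/A (potential = power per current),
      = kg·m²·s⁻³·A⁻¹.
  So V⁻¹ = kg⁻¹·m⁻²·s³·A.
  Wb = V·s (flux: a volt is a weber per second),
      = kg·m²·s⁻²·A⁻¹.
  So Wb⁻¹ = kg⁻¹·m⁻²·s²·A.
  W = J/s (power = energy per time),
      = kg·m²·s⁻³.
  F = C/V (capacitance = charge per voltage),
      = A·s/(kg·m²·s⁻³·A⁻¹) (substituting C and V),
      = kg⁻¹·m⁻²·s⁴·A².
  So F⁻¹ = kg·m²·s⁻⁴·A⁻².
  Combining: Hz⁻¹·A⁻¹·J²·V⁻¹·Wb⁻¹·W·F⁻¹·s⁻¹ = s · A⁻¹ · (kg²·m⁴·s⁻⁴) · (kg⁻¹·m⁻²·s³·A) · (kg⁻¹·m⁻²·s²·A) · (kg·m²·s⁻³) · (kg·m²·s⁻⁴·A⁻²) · s⁻¹ = kg²·m⁴·s⁻⁶·A⁻¹.
Left is kg³·m⁶·s⁻⁸·A⁻²; right is kg²·m⁴·s⁻⁶·A⁻¹ — different.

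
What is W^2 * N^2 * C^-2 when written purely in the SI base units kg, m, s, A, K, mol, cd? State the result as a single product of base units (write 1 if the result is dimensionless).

kg⁴·m⁶·s⁻¹²·A⁻²

W = kg·m²·s⁻³.
So W² = kg²·m⁴·s⁻⁶.
N = kg·m·s⁻².
So N² = kg²·m²·s⁻⁴.
C = s·A.
So C⁻² = s⁻²·A⁻².
Combining: W²·N²·C⁻² = (kg²·m⁴·s⁻⁶) · (kg²·m²·s⁻⁴) · (s⁻²·A⁻²) = kg⁴·m⁶·s⁻¹²·A⁻².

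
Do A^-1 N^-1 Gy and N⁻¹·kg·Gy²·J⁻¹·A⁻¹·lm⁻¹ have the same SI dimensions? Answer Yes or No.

No

Left side:
  N = kg·m·s⁻².
  So N⁻¹ = kg⁻¹·m⁻¹·s².
  Gy = m²·s⁻².
  Combining: A⁻¹·N⁻¹·Gy = A⁻¹ · (kg⁻¹·m⁻¹·s²) · (m²·s⁻²) = kg⁻¹·m·A⁻¹.
Right side:
  N = kg·m/s² = kg·m·s⁻² (force = mass × acceleration).
  So N⁻¹ = kg⁻¹·m⁻¹·s².
  Gy = J/kg (absorbed dose = energy per mass),
      = m²·s⁻².
  So Gy² = m⁴·s⁻⁴.
  J = N·m (work = force × distance),
      = kg·m²·s⁻².
  So J⁻¹ = kg⁻¹·m⁻²·s².
  lm = cd·sr = cd (luminous flux; sr is dimensionless).
  So lm⁻¹ = cd⁻¹.
  Combining: N⁻¹·kg·Gy²·J⁻¹·A⁻¹·lm⁻¹ = (kg⁻¹·m⁻¹·s²) · kg · (m⁴·s⁻⁴) · (kg⁻¹·m⁻²·s²) · A⁻¹ · cd⁻¹ = kg⁻¹·m·A⁻¹·cd⁻¹.
Left is kg⁻¹·m·A⁻¹; right is kg⁻¹·m·A⁻¹·cd⁻¹ — different.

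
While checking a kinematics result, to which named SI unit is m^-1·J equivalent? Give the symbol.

J = kg·m²·s⁻².
Combining: m⁻¹·J = m⁻¹ · (kg·m²·s⁻²) = kg·m·s⁻².
kg·m·s⁻² is the base-SI form of the newton.

N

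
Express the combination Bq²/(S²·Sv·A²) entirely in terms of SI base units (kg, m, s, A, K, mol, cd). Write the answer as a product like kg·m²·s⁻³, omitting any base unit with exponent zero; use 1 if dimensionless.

kg²·m²·s⁻⁶·A⁻⁶

S = kg⁻¹·m⁻²·s³·A².
So S⁻² = kg²·m⁴·s⁻⁶·A⁻⁴.
Sv = m²·s⁻².
So Sv⁻¹ = m⁻²·s².
Bq = s⁻¹.
So Bq² = s⁻².
Combining: S⁻²·Sv⁻¹·Bq²·A⁻² = (kg²·m⁴·s⁻⁶·A⁻⁴) · (m⁻²·s²) · s⁻² · A⁻² = kg²·m²·s⁻⁶·A⁻⁶.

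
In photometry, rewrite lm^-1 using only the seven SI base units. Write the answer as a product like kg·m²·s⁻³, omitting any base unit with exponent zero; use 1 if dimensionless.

cd⁻¹

lm = cd·sr = cd (luminous flux; sr is dimensionless).
So lm⁻¹ = cd⁻¹.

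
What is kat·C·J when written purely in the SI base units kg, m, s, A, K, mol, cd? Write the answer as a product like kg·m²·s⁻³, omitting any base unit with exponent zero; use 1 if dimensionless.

kg·m²·s⁻²·A·mol

kat = s⁻¹·mol.
C = s·A.
J = kg·m²·s⁻².
Combining: kat·C·J = (s⁻¹·mol) · (s·A) · (kg·m²·s⁻²) = kg·m²·s⁻²·A·mol.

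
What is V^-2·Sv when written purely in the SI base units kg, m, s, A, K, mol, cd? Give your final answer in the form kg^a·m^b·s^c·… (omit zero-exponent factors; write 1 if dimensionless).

kg⁻²·m⁻²·s⁴·A²

V = kg·m²·s⁻³·A⁻¹.
So V⁻² = kg⁻²·m⁻⁴·s⁶·A².
Sv = m²·s⁻².
Combining: V⁻²·Sv = (kg⁻²·m⁻⁴·s⁶·A²) · (m²·s⁻²) = kg⁻²·m⁻²·s⁴·A².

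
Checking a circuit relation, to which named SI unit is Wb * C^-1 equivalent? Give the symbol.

Ω

Wb = V·s (flux: a volt is a weber per second),
    = kg·m²·s⁻²·A⁻¹.
C = A·s = s·A (charge = current × time).
So C⁻¹ = s⁻¹·A⁻¹.
Combining: Wb·C⁻¹ = (kg·m²·s⁻²·A⁻¹) · (s⁻¹·A⁻¹) = kg·m²·s⁻³·A⁻².
kg·m²·s⁻³·A⁻² is the base-SI form of the ohm.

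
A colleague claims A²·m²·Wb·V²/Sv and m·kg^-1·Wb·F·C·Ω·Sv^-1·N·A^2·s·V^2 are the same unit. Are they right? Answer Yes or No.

No

Left side:
  Sv = J/kg (equivalent dose = energy per mass),
      = m²·s⁻².
  So Sv⁻¹ = m⁻²·s².
  Wb = V·s (flux: a volt is a weber per second),
      = kg·m²·s⁻²·A⁻¹.
  V = W/A (potential = power per current),
      = kg·m²·s⁻³·A⁻¹.
  So V² = kg²·m⁴·s⁻⁶·A⁻².
  Combining: Sv⁻¹·A²·m²·Wb·V² = (m⁻²·s²) · A² · m² · (kg·m²·s⁻²·A⁻¹) · (kg²·m⁴·s⁻⁶·A⁻²) = kg³·m⁶·s⁻⁶·A⁻¹.
Right side:
  Wb = V·s (flux: a volt is a weber per second),
      = kg·m²·s⁻²·A⁻¹.
  F = C/V (capacitance = charge per voltage),
      = A·s/(kg·m²·s⁻³·A⁻¹) (substituting C and V),
      = kg⁻¹·m⁻²·s⁴·A².
  C = A·s = s·A (charge = current × time).
  Ω = V/A (resistance = voltage per current),
      = kg·m²·s⁻³·A⁻².
  Sv = J/kg (equivalent dose = energy per mass),
      = m²·s⁻².
  So Sv⁻¹ = m⁻²·s².
  N = kg·m/s² = kg·m·s⁻² (force = mass × acceleration).
  V = W/A (potential = power per current),
      = kg·m²·s⁻³·A⁻¹.
  So V² = kg²·m⁴·s⁻⁶·A⁻².
  Combining: m·kg⁻¹·Wb·F·C·Ω·Sv⁻¹·N·A²·s·V² = m · kg⁻¹ · (kg·m²·s⁻²·A⁻¹) · (kg⁻¹·m⁻²·s⁴·A²) · (s·A) · (kg·m²·s⁻³·A⁻²) · (m⁻²·s²) · (kg·m·s⁻²) · A² · s · (kg²·m⁴·s⁻⁶·A⁻²) = kg³·m⁶·s⁻⁵.
Left is kg³·m⁶·s⁻⁶·A⁻¹; right is kg³·m⁶·s⁻⁵ — different.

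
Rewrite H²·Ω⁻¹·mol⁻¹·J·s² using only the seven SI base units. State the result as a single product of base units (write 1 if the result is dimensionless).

kg²·m⁴·s⁻¹·A⁻²·mol⁻¹

H = kg·m²·s⁻²·A⁻².
So H² = kg²·m⁴·s⁻⁴·A⁻⁴.
Ω = kg·m²·s⁻³·A⁻².
So Ω⁻¹ = kg⁻¹·m⁻²·s³·A².
J = kg·m²·s⁻².
Combining: H²·Ω⁻¹·mol⁻¹·J·s² = (kg²·m⁴·s⁻⁴·A⁻⁴) · (kg⁻¹·m⁻²·s³·A²) · mol⁻¹ · (kg·m²·s⁻²) · s² = kg²·m⁴·s⁻¹·A⁻²·mol⁻¹.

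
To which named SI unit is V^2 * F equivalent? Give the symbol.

V = kg·m²·s⁻³·A⁻¹.
So V² = kg²·m⁴·s⁻⁶·A⁻².
F = kg⁻¹·m⁻²·s⁴·A².
Combining: V²·F = (kg²·m⁴·s⁻⁶·A⁻²) · (kg⁻¹·m⁻²·s⁴·A²) = kg·m²·s⁻².
kg·m²·s⁻² is the base-SI form of the joule.

J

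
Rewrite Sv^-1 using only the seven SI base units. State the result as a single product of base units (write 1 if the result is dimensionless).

m⁻²·s²

Sv = J/kg (equivalent dose = energy per mass),
    = m²·s⁻².
So Sv⁻¹ = m⁻²·s².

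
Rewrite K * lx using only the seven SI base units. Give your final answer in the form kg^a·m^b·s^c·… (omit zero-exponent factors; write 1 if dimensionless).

m⁻²·K·cd

lx = m⁻²·cd.
Combining: K·lx = K · (m⁻²·cd) = m⁻²·K·cd.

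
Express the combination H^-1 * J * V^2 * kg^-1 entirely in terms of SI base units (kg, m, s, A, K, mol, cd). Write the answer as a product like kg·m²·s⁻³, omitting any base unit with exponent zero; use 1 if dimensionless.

H = Wb/A (inductance = flux per current),
    = kg·m²·s⁻²·A⁻².
So H⁻¹ = kg⁻¹·m⁻²·s²·A².
J = N·m (work = force × distance),
    = kg·m²·s⁻².
V = W/A (potential = power per current),
    = kg·m²·s⁻³·A⁻¹.
So V² = kg²·m⁴·s⁻⁶·A⁻².
Combining: H⁻¹·J·V²·kg⁻¹ = (kg⁻¹·m⁻²·s²·A²) · (kg·m²·s⁻²) · (kg²·m⁴·s⁻⁶·A⁻²) · kg⁻¹ = kg·m⁴·s⁻⁶.

kg·m⁴·s⁻⁶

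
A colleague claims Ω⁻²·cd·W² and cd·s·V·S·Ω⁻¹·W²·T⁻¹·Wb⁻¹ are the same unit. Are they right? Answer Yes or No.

No

Left side:
  Ω = V/A (resistance = voltage per current),
      = kg·m²·s⁻³·A⁻².
  So Ω⁻² = kg⁻²·m⁻⁴·s⁶·A⁴.
  W = J/s (power = energy per time),
      = kg·m²·s⁻³.
  So W² = kg²·m⁴·s⁻⁶.
  Combining: Ω⁻²·cd·W² = (kg⁻²·m⁻⁴·s⁶·A⁴) · cd · (kg²·m⁴·s⁻⁶) = A⁴·cd.
Right side:
  V = kg·m²·s⁻³·A⁻¹.
  S = kg⁻¹·m⁻²·s³·A².
  Ω = kg·m²·s⁻³·A⁻².
  So Ω⁻¹ = kg⁻¹·m⁻²·s³·A².
  W = kg·m²·s⁻³.
  So W² = kg²·m⁴·s⁻⁶.
  T = kg·s⁻²·A⁻¹.
  So T⁻¹ = kg⁻¹·s²·A.
  Wb = kg·m²·s⁻²·A⁻¹.
  So Wb⁻¹ = kg⁻¹·m⁻²·s²·A.
  Combining: cd·s·V·S·Ω⁻¹·W²·T⁻¹·Wb⁻¹ = cd · s · (kg·m²·s⁻³·A⁻¹) · (kg⁻¹·m⁻²·s³·A²) · (kg⁻¹·m⁻²·s³·A²) · (kg²·m⁴·s⁻⁶) · (kg⁻¹·s²·A) · (kg⁻¹·m⁻²·s²·A) = kg⁻¹·s²·A⁵·cd.
Left is A⁴·cd; right is kg⁻¹·s²·A⁵·cd — different.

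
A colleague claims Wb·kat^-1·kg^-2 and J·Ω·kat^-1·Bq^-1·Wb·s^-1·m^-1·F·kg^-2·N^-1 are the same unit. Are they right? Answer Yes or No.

No

Left side:
  Wb = V·s (flux: a volt is a weber per second),
      = kg·m²·s⁻²·A⁻¹.
  kat = mol/s = s⁻¹·mol (catalytic activity).
  So kat⁻¹ = s·mol⁻¹.
  Combining: Wb·kat⁻¹·kg⁻² = (kg·m²·s⁻²·A⁻¹) · (s·mol⁻¹) · kg⁻² = kg⁻¹·m²·s⁻¹·A⁻¹·mol⁻¹.
Right side:
  J = kg·m²·s⁻².
  Ω = kg·m²·s⁻³·A⁻².
  kat = s⁻¹·mol.
  So kat⁻¹ = s·mol⁻¹.
  Bq = s⁻¹.
  So Bq⁻¹ = s.
  Wb = kg·m²·s⁻²·A⁻¹.
  F = kg⁻¹·m⁻²·s⁴·A².
  N = kg·m·s⁻².
  So N⁻¹ = kg⁻¹·m⁻¹·s².
  Combining: J·Ω·kat⁻¹·Bq⁻¹·Wb·s⁻¹·m⁻¹·F·kg⁻²·N⁻¹ = (kg·m²·s⁻²) · (kg·m²·s⁻³·A⁻²) · (s·mol⁻¹) · s · (kg·m²·s⁻²·A⁻¹) · s⁻¹ · m⁻¹ · (kg⁻¹·m⁻²·s⁴·A²) · kg⁻² · (kg⁻¹·m⁻¹·s²) = kg⁻¹·m²·A⁻¹·mol⁻¹.
Left is kg⁻¹·m²·s⁻¹·A⁻¹·mol⁻¹; right is kg⁻¹·m²·A⁻¹·mol⁻¹ — different.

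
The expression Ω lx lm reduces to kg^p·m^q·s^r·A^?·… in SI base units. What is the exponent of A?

Ω = V/A (resistance = voltage per current),
    = kg·m²·s⁻³·A⁻².
lx = lm/m² (illuminance = luminous flux per area),
    = m⁻²·cd.
lm = cd·sr = cd (luminous flux; sr is dimensionless).
Combining: Ω·lx·lm = (kg·m²·s⁻³·A⁻²) · (m⁻²·cd) · cd = kg·s⁻³·A⁻²·cd².
The exponent of A is -2.

-2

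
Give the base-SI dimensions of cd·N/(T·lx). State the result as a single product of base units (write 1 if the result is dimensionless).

m³·A

T = kg·s⁻²·A⁻¹.
So T⁻¹ = kg⁻¹·s²·A.
N = kg·m·s⁻².
lx = m⁻²·cd.
So lx⁻¹ = m²·cd⁻¹.
Combining: T⁻¹·cd·N·lx⁻¹ = (kg⁻¹·s²·A) · cd · (kg·m·s⁻²) · (m²·cd⁻¹) = m³·A.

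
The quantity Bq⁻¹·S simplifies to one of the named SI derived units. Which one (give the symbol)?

Bq = 1/s = s⁻¹ (activity is decays per second).
So Bq⁻¹ = s.
S = 1/Ω (conductance is reciprocal resistance),
    = kg⁻¹·m⁻²·s³·A².
Combining: Bq⁻¹·S = s · (kg⁻¹·m⁻²·s³·A²) = kg⁻¹·m⁻²·s⁴·A².
kg⁻¹·m⁻²·s⁴·A² is the base-SI form of the farad.

F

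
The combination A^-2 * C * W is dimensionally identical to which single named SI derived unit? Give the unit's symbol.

C = A·s = s·A (charge = current × time).
W = J/s (power = energy per time),
    = kg·m²·s⁻³.
Combining: A⁻²·C·W = A⁻² · (s·A) · (kg·m²·s⁻³) = kg·m²·s⁻²·A⁻¹.
kg·m²·s⁻²·A⁻¹ is the base-SI form of the weber.

Wb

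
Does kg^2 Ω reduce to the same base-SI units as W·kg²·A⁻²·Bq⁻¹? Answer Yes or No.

No

Left side:
  Ω = V/A (resistance = voltage per current),
      = kg·m²·s⁻³·A⁻².
  Combining: kg²·Ω = kg² · (kg·m²·s⁻³·A⁻²) = kg³·m²·s⁻³·A⁻².
Right side:
  W = J/s (power = energy per time),
      = kg·m²·s⁻³.
  Bq = 1/s = s⁻¹ (activity is decays per second).
  So Bq⁻¹ = s.
  Combining: W·kg²·A⁻²·Bq⁻¹ = (kg·m²·s⁻³) · kg² · A⁻² · s = kg³·m²·s⁻²·A⁻².
Left is kg³·m²·s⁻³·A⁻²; right is kg³·m²·s⁻²·A⁻² — different.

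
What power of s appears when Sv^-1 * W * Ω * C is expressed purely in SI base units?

Sv = J/kg (equivalent dose = energy per mass),
    = m²·s⁻².
So Sv⁻¹ = m⁻²·s².
W = J/s (power = energy per time),
    = kg·m²·s⁻³.
Ω = V/A (resistance = voltage per current),
    = kg·m²·s⁻³·A⁻².
C = A·s = s·A (charge = current × time).
Combining: Sv⁻¹·W·Ω·C = (m⁻²·s²) · (kg·m²·s⁻³) · (kg·m²·s⁻³·A⁻²) · (s·A) = kg²·m²·s⁻³·A⁻¹.
The exponent of s is -3.

-3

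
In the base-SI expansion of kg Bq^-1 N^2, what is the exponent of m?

Bq = 1/s = s⁻¹ (activity is decays per second).
So Bq⁻¹ = s.
N = kg·m/s² = kg·m·s⁻² (force = mass × acceleration).
So N² = kg²·m²·s⁻⁴.
Combining: kg·Bq⁻¹·N² = kg · s · (kg²·m²·s⁻⁴) = kg³·m²·s⁻³.
The exponent of m is 2.

2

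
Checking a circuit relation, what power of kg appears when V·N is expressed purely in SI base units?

V = kg·m²·s⁻³·A⁻¹.
N = kg·m·s⁻².
Combining: V·N = (kg·m²·s⁻³·A⁻¹) · (kg·m·s⁻²) = kg²·m³·s⁻⁵·A⁻¹.
The exponent of kg is 2.

2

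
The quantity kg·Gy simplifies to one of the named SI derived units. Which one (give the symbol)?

Gy = m²·s⁻².
Combining: kg·Gy = kg · (m²·s⁻²) = kg·m²·s⁻².
kg·m²·s⁻² is the base-SI form of the joule.

J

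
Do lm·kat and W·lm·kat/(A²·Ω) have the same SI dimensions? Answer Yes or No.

Yes

Left side:
  lm = cd·sr = cd (luminous flux; sr is dimensionless).
  kat = mol/s = s⁻¹·mol (catalytic activity).
  Combining: lm·kat = cd · (s⁻¹·mol) = s⁻¹·mol·cd.
Right side:
  W = kg·m²·s⁻³.
  lm = cd.
  kat = s⁻¹·mol.
  Ω = kg·m²·s⁻³·A⁻².
  So Ω⁻¹ = kg⁻¹·m⁻²·s³·A².
  Combining: W·A⁻²·lm·kat·Ω⁻¹ = (kg·m²·s⁻³) · A⁻² · cd · (s⁻¹·mol) · (kg⁻¹·m⁻²·s³·A²) = s⁻¹·mol·cd.
Both reduce to s⁻¹·mol·cd.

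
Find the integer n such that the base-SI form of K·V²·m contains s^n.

V = W/A (potential = power per current),
    = kg·m²·s⁻³·A⁻¹.
So V² = kg²·m⁴·s⁻⁶·A⁻².
Combining: K·V²·m = K · (kg²·m⁴·s⁻⁶·A⁻²) · m = kg²·m⁵·s⁻⁶·A⁻²·K.
The exponent of s is -6.

-6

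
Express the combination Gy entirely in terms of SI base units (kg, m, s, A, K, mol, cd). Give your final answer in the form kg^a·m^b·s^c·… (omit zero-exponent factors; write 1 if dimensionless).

Gy = J/kg (absorbed dose = energy per mass),
    = m²·s⁻².

m²·s⁻²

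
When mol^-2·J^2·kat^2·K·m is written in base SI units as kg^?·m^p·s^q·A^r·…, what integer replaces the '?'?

2

J = kg·m²·s⁻².
So J² = kg²·m⁴·s⁻⁴.
kat = s⁻¹·mol.
So kat² = s⁻²·mol².
Combining: mol⁻²·J²·kat²·K·m = mol⁻² · (kg²·m⁴·s⁻⁴) · (s⁻²·mol²) · K · m = kg²·m⁵·s⁻⁶·K.
The exponent of kg is 2.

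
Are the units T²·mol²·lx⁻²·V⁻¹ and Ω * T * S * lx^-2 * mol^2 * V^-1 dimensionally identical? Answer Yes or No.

Left side:
  T = Wb/m² (flux density = flux per area),
      = kg·s⁻²·A⁻¹.
  So T² = kg²·s⁻⁴·A⁻².
  lx = lm/m² (illuminance = luminous flux per area),
      = m⁻²·cd.
  So lx⁻² = m⁴·cd⁻².
  V = W/A (potential = power per current),
      = kg·m²·s⁻³·A⁻¹.
  So V⁻¹ = kg⁻¹·m⁻²·s³·A.
  Combining: T²·mol²·lx⁻²·V⁻¹ = (kg²·s⁻⁴·A⁻²) · mol² · (m⁴·cd⁻²) · (kg⁻¹·m⁻²·s³·A) = kg·m²·s⁻¹·A⁻¹·mol²·cd⁻².
Right side:
  Ω = V/A (resistance = voltage per current),
      = kg·m²·s⁻³·A⁻².
  T = Wb/m² (flux density = flux per area),
      = kg·s⁻²·A⁻¹.
  S = 1/Ω (conductance is reciprocal resistance),
      = kg⁻¹·m⁻²·s³·A².
  lx = lm/m² (illuminance = luminous flux per area),
      = m⁻²·cd.
  So lx⁻² = m⁴·cd⁻².
  V = W/A (potential = power per current),
      = kg·m²·s⁻³·A⁻¹.
  So V⁻¹ = kg⁻¹·m⁻²·s³·A.
  Combining: Ω·T·S·lx⁻²·mol²·V⁻¹ = (kg·m²·s⁻³·A⁻²) · (kg·s⁻²·A⁻¹) · (kg⁻¹·m⁻²·s³·A²) · (m⁴·cd⁻²) · mol² · (kg⁻¹·m⁻²·s³·A) = m²·s·mol²·cd⁻².
Left is kg·m²·s⁻¹·A⁻¹·mol²·cd⁻²; right is m²·s·mol²·cd⁻² — different.

No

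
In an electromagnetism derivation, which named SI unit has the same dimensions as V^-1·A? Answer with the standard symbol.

V = kg·m²·s⁻³·A⁻¹.
So V⁻¹ = kg⁻¹·m⁻²·s³·A.
Combining: V⁻¹·A = (kg⁻¹·m⁻²·s³·A) · A = kg⁻¹·m⁻²·s³·A².
kg⁻¹·m⁻²·s³·A² is the base-SI form of the siemens.

S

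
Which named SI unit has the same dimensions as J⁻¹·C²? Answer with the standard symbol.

F

J = N·m (work = force × distance),
    = kg·m²·s⁻².
So J⁻¹ = kg⁻¹·m⁻²·s².
C = A·s = s·A (charge = current × time).
So C² = s²·A².
Combining: J⁻¹·C² = (kg⁻¹·m⁻²·s²) · (s²·A²) = kg⁻¹·m⁻²·s⁴·A².
kg⁻¹·m⁻²·s⁴·A² is the base-SI form of the farad.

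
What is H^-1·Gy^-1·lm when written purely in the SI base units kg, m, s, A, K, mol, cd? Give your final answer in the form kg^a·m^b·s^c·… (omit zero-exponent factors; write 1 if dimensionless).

kg⁻¹·m⁻⁴·s⁴·A²·cd

H = kg·m²·s⁻²·A⁻².
So H⁻¹ = kg⁻¹·m⁻²·s²·A².
Gy = m²·s⁻².
So Gy⁻¹ = m⁻²·s².
lm = cd.
Combining: H⁻¹·Gy⁻¹·lm = (kg⁻¹·m⁻²·s²·A²) · (m⁻²·s²) · cd = kg⁻¹·m⁻⁴·s⁴·A²·cd.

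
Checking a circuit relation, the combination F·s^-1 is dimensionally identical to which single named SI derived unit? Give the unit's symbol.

S

F = C/V (capacitance = charge per voltage),
    = A·s/(kg·m²·s⁻³·A⁻¹) (substituting C and V),
    = kg⁻¹·m⁻²·s⁴·A².
Combining: F·s⁻¹ = (kg⁻¹·m⁻²·s⁴·A²) · s⁻¹ = kg⁻¹·m⁻²·s³·A².
kg⁻¹·m⁻²·s³·A² is the base-SI form of the siemens.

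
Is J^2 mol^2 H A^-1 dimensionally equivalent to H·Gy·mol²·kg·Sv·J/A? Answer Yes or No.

Left side:
  J = kg·m²·s⁻².
  So J² = kg²·m⁴·s⁻⁴.
  H = kg·m²·s⁻²·A⁻².
  Combining: J²·mol²·H·A⁻¹ = (kg²·m⁴·s⁻⁴) · mol² · (kg·m²·s⁻²·A⁻²) · A⁻¹ = kg³·m⁶·s⁻⁶·A⁻³·mol².
Right side:
  H = Wb/A (inductance = flux per current),
      = kg·m²·s⁻²·A⁻².
  Gy = J/kg (absorbed dose = energy per mass),
      = m²·s⁻².
  Sv = J/kg (equivalent dose = energy per mass),
      = m²·s⁻².
  J = N·m (work = force × distance),
      = kg·m²·s⁻².
  Combining: H·Gy·mol²·kg·Sv·J·A⁻¹ = (kg·m²·s⁻²·A⁻²) · (m²·s⁻²) · mol² · kg · (m²·s⁻²) · (kg·m²·s⁻²) · A⁻¹ = kg³·m⁸·s⁻⁸·A⁻³·mol².
Left is kg³·m⁶·s⁻⁶·A⁻³·mol²; right is kg³·m⁸·s⁻⁸·A⁻³·mol² — different.

No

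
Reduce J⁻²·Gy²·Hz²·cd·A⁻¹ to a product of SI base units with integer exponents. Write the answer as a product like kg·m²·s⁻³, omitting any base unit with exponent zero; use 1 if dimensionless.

J = N·m (work = force × distance),
    = kg·m²·s⁻².
So J⁻² = kg⁻²·m⁻⁴·s⁴.
Gy = J/kg (absorbed dose = energy per mass),
    = m²·s⁻².
So Gy² = m⁴·s⁻⁴.
Hz = 1/s = s⁻¹ (frequency is cycles per second).
So Hz² = s⁻².
Combining: J⁻²·Gy²·Hz²·cd·A⁻¹ = (kg⁻²·m⁻⁴·s⁴) · (m⁴·s⁻⁴) · s⁻² · cd · A⁻¹ = kg⁻²·s⁻²·A⁻¹·cd.

kg⁻²·s⁻²·A⁻¹·cd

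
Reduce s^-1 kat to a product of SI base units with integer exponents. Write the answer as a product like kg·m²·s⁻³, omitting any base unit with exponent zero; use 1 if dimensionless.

kat = s⁻¹·mol.
Combining: s⁻¹·kat = s⁻¹ · (s⁻¹·mol) = s⁻²·mol.

s⁻²·mol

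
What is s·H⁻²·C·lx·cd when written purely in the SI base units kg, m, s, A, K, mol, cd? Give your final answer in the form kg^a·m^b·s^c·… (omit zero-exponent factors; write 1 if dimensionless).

H = Wb/A (inductance = flux per current),
    = kg·m²·s⁻²·A⁻².
So H⁻² = kg⁻²·m⁻⁴·s⁴·A⁴.
C = A·s = s·A (charge = current × time).
lx = lm/m² (illuminance = luminous flux per area),
    = m⁻²·cd.
Combining: s·H⁻²·C·lx·cd = s · (kg⁻²·m⁻⁴·s⁴·A⁴) · (s·A) · (m⁻²·cd) · cd = kg⁻²·m⁻⁶·s⁶·A⁵·cd².

kg⁻²·m⁻⁶·s⁶·A⁵·cd²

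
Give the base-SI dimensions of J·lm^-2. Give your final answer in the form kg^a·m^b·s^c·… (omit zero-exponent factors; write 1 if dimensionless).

J = kg·m²·s⁻².
lm = cd.
So lm⁻² = cd⁻².
Combining: J·lm⁻² = (kg·m²·s⁻²) · cd⁻² = kg·m²·s⁻²·cd⁻².

kg·m²·s⁻²·cd⁻²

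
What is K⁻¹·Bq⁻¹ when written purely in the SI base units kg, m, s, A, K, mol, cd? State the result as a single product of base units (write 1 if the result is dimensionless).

s·K⁻¹

Bq = 1/s = s⁻¹ (activity is decays per second).
So Bq⁻¹ = s.
Combining: K⁻¹·Bq⁻¹ = K⁻¹ · s = s·K⁻¹.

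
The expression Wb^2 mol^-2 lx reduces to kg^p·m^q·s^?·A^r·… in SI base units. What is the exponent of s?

-4

Wb = kg·m²·s⁻²·A⁻¹.
So Wb² = kg²·m⁴·s⁻⁴·A⁻².
lx = m⁻²·cd.
Combining: Wb²·mol⁻²·lx = (kg²·m⁴·s⁻⁴·A⁻²) · mol⁻² · (m⁻²·cd) = kg²·m²·s⁻⁴·A⁻²·mol⁻²·cd.
The exponent of s is -4.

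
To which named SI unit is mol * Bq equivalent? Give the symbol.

kat

Bq = 1/s = s⁻¹ (activity is decays per second).
Combining: mol·Bq = mol · s⁻¹ = s⁻¹·mol.
s⁻¹·mol is the base-SI form of the katal.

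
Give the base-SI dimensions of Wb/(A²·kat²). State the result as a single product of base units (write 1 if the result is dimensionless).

Wb = V·s (flux: a volt is a weber per second),
    = kg·m²·s⁻²·A⁻¹.
kat = mol/s = s⁻¹·mol (catalytic activity).
So kat⁻² = s²·mol⁻².
Combining: Wb·A⁻²·kat⁻² = (kg·m²·s⁻²·A⁻¹) · A⁻² · (s²·mol⁻²) = kg·m²·A⁻³·mol⁻².

kg·m²·A⁻³·mol⁻²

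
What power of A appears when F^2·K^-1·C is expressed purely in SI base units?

F = C/V (capacitance = charge per voltage),
    = A·s/(kg·m²·s⁻³·A⁻¹) (substituting C and V),
    = kg⁻¹·m⁻²·s⁴·A².
So F² = kg⁻²·m⁻⁴·s⁸·A⁴.
C = A·s = s·A (charge = current × time).
Combining: F²·K⁻¹·C = (kg⁻²·m⁻⁴·s⁸·A⁴) · K⁻¹ · (s·A) = kg⁻²·m⁻⁴·s⁹·A⁵·K⁻¹.
The exponent of A is 5.

5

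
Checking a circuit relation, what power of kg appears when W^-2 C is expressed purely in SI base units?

-2

W = kg·m²·s⁻³.
So W⁻² = kg⁻²·m⁻⁴·s⁶.
C = s·A.
Combining: W⁻²·C = (kg⁻²·m⁻⁴·s⁶) · (s·A) = kg⁻²·m⁻⁴·s⁷·A.
The exponent of kg is -2.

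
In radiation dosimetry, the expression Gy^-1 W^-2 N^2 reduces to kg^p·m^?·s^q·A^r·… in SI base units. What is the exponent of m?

-4

Gy = J/kg (absorbed dose = energy per mass),
    = m²·s⁻².
So Gy⁻¹ = m⁻²·s².
W = J/s (power = energy per time),
    = kg·m²·s⁻³.
So W⁻² = kg⁻²·m⁻⁴·s⁶.
N = kg·m/s² = kg·m·s⁻² (force = mass × acceleration).
So N² = kg²·m²·s⁻⁴.
Combining: Gy⁻¹·W⁻²·N² = (m⁻²·s²) · (kg⁻²·m⁻⁴·s⁶) · (kg²·m²·s⁻⁴) = m⁻⁴·s⁴.
The exponent of m is -4.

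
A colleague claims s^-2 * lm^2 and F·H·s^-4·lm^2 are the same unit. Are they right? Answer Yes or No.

Left side:
  lm = cd·sr = cd (luminous flux; sr is dimensionless).
  So lm² = cd².
  Combining: s⁻²·lm² = s⁻² · cd² = s⁻²·cd².
Right side:
  F = kg⁻¹·m⁻²·s⁴·A².
  H = kg·m²·s⁻²·A⁻².
  lm = cd.
  So lm² = cd².
  Combining: F·H·s⁻⁴·lm² = (kg⁻¹·m⁻²·s⁴·A²) · (kg·m²·s⁻²·A⁻²) · s⁻⁴ · cd² = s⁻²·cd².
Both reduce to s⁻²·cd².

Yes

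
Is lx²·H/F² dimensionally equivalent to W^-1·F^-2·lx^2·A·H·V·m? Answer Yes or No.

No

Left side:
  lx = lm/m² (illuminance = luminous flux per area),
      = m⁻²·cd.
  So lx² = m⁻⁴·cd².
  F = C/V (capacitance = charge per voltage),
      = A·s/(kg·m²·s⁻³·A⁻¹) (substituting C and V),
      = kg⁻¹·m⁻²·s⁴·A².
  So F⁻² = kg²·m⁴·s⁻⁸·A⁻⁴.
  H = Wb/A (inductance = flux per current),
      = kg·m²·s⁻²·A⁻².
  Combining: lx²·F⁻²·H = (m⁻⁴·cd²) · (kg²·m⁴·s⁻⁸·A⁻⁴) · (kg·m²·s⁻²·A⁻²) = kg³·m²·s⁻¹⁰·A⁻⁶·cd².
Right side:
  W = J/s (power = energy per time),
      = kg·m²·s⁻³.
  So W⁻¹ = kg⁻¹·m⁻²·s³.
  F = C/V (capacitance = charge per voltage),
      = A·s/(kg·m²·s⁻³·A⁻¹) (substituting C and V),
      = kg⁻¹·m⁻²·s⁴·A².
  So F⁻² = kg²·m⁴·s⁻⁸·A⁻⁴.
  lx = lm/m² (illuminance = luminous flux per area),
      = m⁻²·cd.
  So lx² = m⁻⁴·cd².
  H = Wb/A (inductance = flux per current),
      = kg·m²·s⁻²·A⁻².
  V = W/A (potential = power per current),
      = kg·m²·s⁻³·A⁻¹.
  Combining: W⁻¹·F⁻²·lx²·A·H·V·m = (kg⁻¹·m⁻²·s³) · (kg²·m⁴·s⁻⁸·A⁻⁴) · (m⁻⁴·cd²) · A · (kg·m²·s⁻²·A⁻²) · (kg·m²·s⁻³·A⁻¹) · m = kg³·m³·s⁻¹⁰·A⁻⁶·cd².
Left is kg³·m²·s⁻¹⁰·A⁻⁶·cd²; right is kg³·m³·s⁻¹⁰·A⁻⁶·cd² — different.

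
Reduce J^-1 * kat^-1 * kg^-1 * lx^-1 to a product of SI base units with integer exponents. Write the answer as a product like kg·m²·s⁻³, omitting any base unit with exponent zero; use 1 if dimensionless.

kg⁻²·s³·mol⁻¹·cd⁻¹

J = N·m (work = force × distance),
    = kg·m²·s⁻².
So J⁻¹ = kg⁻¹·m⁻²·s².
kat = mol/s = s⁻¹·mol (catalytic activity).
So kat⁻¹ = s·mol⁻¹.
lx = lm/m² (illuminance = luminous flux per area),
    = m⁻²·cd.
So lx⁻¹ = m²·cd⁻¹.
Combining: J⁻¹·kat⁻¹·kg⁻¹·lx⁻¹ = (kg⁻¹·m⁻²·s²) · (s·mol⁻¹) · kg⁻¹ · (m²·cd⁻¹) = kg⁻²·s³·mol⁻¹·cd⁻¹.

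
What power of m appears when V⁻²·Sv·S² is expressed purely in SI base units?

-6

V = W/A (potential = power per current),
    = kg·m²·s⁻³·A⁻¹.
So V⁻² = kg⁻²·m⁻⁴·s⁶·A².
Sv = J/kg (equivalent dose = energy per mass),
    = m²·s⁻².
S = 1/Ω (conductance is reciprocal resistance),
    = kg⁻¹·m⁻²·s³·A².
So S² = kg⁻²·m⁻⁴·s⁶·A⁴.
Combining: V⁻²·Sv·S² = (kg⁻²·m⁻⁴·s⁶·A²) · (m²·s⁻²) · (kg⁻²·m⁻⁴·s⁶·A⁴) = kg⁻⁴·m⁻⁶·s¹⁰·A⁶.
The exponent of m is -6.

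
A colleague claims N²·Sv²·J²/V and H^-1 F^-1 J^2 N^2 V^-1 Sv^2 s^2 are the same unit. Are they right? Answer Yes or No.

Left side:
  N = kg·m·s⁻².
  So N² = kg²·m²·s⁻⁴.
  V = kg·m²·s⁻³·A⁻¹.
  So V⁻¹ = kg⁻¹·m⁻²·s³·A.
  Sv = m²·s⁻².
  So Sv² = m⁴·s⁻⁴.
  J = kg·m²·s⁻².
  So J² = kg²·m⁴·s⁻⁴.
  Combining: N²·V⁻¹·Sv²·J² = (kg²·m²·s⁻⁴) · (kg⁻¹·m⁻²·s³·A) · (m⁴·s⁻⁴) · (kg²·m⁴·s⁻⁴) = kg³·m⁸·s⁻⁹·A.
Right side:
  H = Wb/A (inductance = flux per current),
      = kg·m²·s⁻²·A⁻².
  So H⁻¹ = kg⁻¹·m⁻²·s²·A².
  F = C/V (capacitance = charge per voltage),
      = A·s/(kg·m²·s⁻³·A⁻¹) (substituting C and V),
      = kg⁻¹·m⁻²·s⁴·A².
  So F⁻¹ = kg·m²·s⁻⁴·A⁻².
  J = N·m (work = force × distance),
      = kg·m²·s⁻².
  So J² = kg²·m⁴·s⁻⁴.
  N = kg·m/s² = kg·m·s⁻² (force = mass × acceleration).
  So N² = kg²·m²·s⁻⁴.
  V = W/A (potential = power per current),
      = kg·m²·s⁻³·A⁻¹.
  So V⁻¹ = kg⁻¹·m⁻²·s³·A.
  Sv = J/kg (equivalent dose = energy per mass),
      = m²·s⁻².
  So Sv² = m⁴·s⁻⁴.
  Combining: H⁻¹·F⁻¹·J²·N²·V⁻¹·Sv²·s² = (kg⁻¹·m⁻²·s²·A²) · (kg·m²·s⁻⁴·A⁻²) · (kg²·m⁴·s⁻⁴) · (kg²·m²·s⁻⁴) · (kg⁻¹·m⁻²·s³·A) · (m⁴·s⁻⁴) · s² = kg³·m⁸·s⁻⁹·A.
Both reduce to kg³·m⁸·s⁻⁹·A.

Yes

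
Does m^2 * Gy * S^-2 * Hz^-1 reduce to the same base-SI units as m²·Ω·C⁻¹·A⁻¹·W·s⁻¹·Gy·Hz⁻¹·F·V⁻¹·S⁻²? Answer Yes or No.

Left side:
  Gy = m²·s⁻².
  S = kg⁻¹·m⁻²·s³·A².
  So S⁻² = kg²·m⁴·s⁻⁶·A⁻⁴.
  Hz = s⁻¹.
  So Hz⁻¹ = s.
  Combining: m²·Gy·S⁻²·Hz⁻¹ = m² · (m²·s⁻²) · (kg²·m⁴·s⁻⁶·A⁻⁴) · s = kg²·m⁸·s⁻⁷·A⁻⁴.
Right side:
  Ω = kg·m²·s⁻³·A⁻².
  C = s·A.
  So C⁻¹ = s⁻¹·A⁻¹.
  W = kg·m²·s⁻³.
  Gy = m²·s⁻².
  Hz = s⁻¹.
  So Hz⁻¹ = s.
  F = kg⁻¹·m⁻²·s⁴·A².
  V = kg·m²·s⁻³·A⁻¹.
  So V⁻¹ = kg⁻¹·m⁻²·s³·A.
  S = kg⁻¹·m⁻²·s³·A².
  So S⁻² = kg²·m⁴·s⁻⁶·A⁻⁴.
  Combining: m²·Ω·C⁻¹·A⁻¹·W·s⁻¹·Gy·Hz⁻¹·F·V⁻¹·S⁻² = m² · (kg·m²·s⁻³·A⁻²) · (s⁻¹·A⁻¹) · A⁻¹ · (kg·m²·s⁻³) · s⁻¹ · (m²·s⁻²) · s · (kg⁻¹·m⁻²·s⁴·A²) · (kg⁻¹·m⁻²·s³·A) · (kg²·m⁴·s⁻⁶·A⁻⁴) = kg²·m⁸·s⁻⁸·A⁻⁵.
Left is kg²·m⁸·s⁻⁷·A⁻⁴; right is kg²·m⁸·s⁻⁸·A⁻⁵ — different.

No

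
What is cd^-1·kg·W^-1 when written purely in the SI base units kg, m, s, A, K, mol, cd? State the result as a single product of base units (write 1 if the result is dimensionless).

W = J/s (power = energy per time),
    = kg·m²·s⁻³.
So W⁻¹ = kg⁻¹·m⁻²·s³.
Combining: cd⁻¹·kg·W⁻¹ = cd⁻¹ · kg · (kg⁻¹·m⁻²·s³) = m⁻²·s³·cd⁻¹.

m⁻²·s³·cd⁻¹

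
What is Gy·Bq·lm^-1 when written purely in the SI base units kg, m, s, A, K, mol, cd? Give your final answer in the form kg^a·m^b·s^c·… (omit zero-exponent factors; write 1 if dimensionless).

m²·s⁻³·cd⁻¹

Gy = J/kg (absorbed dose = energy per mass),
    = m²·s⁻².
Bq = 1/s = s⁻¹ (activity is decays per second).
lm = cd·sr = cd (luminous flux; sr is dimensionless).
So lm⁻¹ = cd⁻¹.
Combining: Gy·Bq·lm⁻¹ = (m²·s⁻²) · s⁻¹ · cd⁻¹ = m²·s⁻³·cd⁻¹.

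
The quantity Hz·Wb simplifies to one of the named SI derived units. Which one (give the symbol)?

V

Hz = s⁻¹.
Wb = kg·m²·s⁻²·A⁻¹.
Combining: Hz·Wb = s⁻¹ · (kg·m²·s⁻²·A⁻¹) = kg·m²·s⁻³·A⁻¹.
kg·m²·s⁻³·A⁻¹ is the base-SI form of the volt.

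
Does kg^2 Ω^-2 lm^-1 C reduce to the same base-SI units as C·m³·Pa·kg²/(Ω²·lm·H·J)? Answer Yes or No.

Left side:
  Ω = V/A (resistance = voltage per current),
      = kg·m²·s⁻³·A⁻².
  So Ω⁻² = kg⁻²·m⁻⁴·s⁶·A⁴.
  lm = cd·sr = cd (luminous flux; sr is dimensionless).
  So lm⁻¹ = cd⁻¹.
  C = A·s = s·A (charge = current × time).
  Combining: kg²·Ω⁻²·lm⁻¹·C = kg² · (kg⁻²·m⁻⁴·s⁶·A⁴) · cd⁻¹ · (s·A) = m⁻⁴·s⁷·A⁵·cd⁻¹.
Right side:
  C = s·A.
  Pa = kg·m⁻¹·s⁻².
  Ω = kg·m²·s⁻³·A⁻².
  So Ω⁻² = kg⁻²·m⁻⁴·s⁶·A⁴.
  lm = cd.
  So lm⁻¹ = cd⁻¹.
  H = kg·m²·s⁻²·A⁻².
  So H⁻¹ = kg⁻¹·m⁻²·s²·A².
  J = kg·m²·s⁻².
  So J⁻¹ = kg⁻¹·m⁻²·s².
  Combining: C·m³·Pa·Ω⁻²·lm⁻¹·H⁻¹·J⁻¹·kg² = (s·A) · m³ · (kg·m⁻¹·s⁻²) · (kg⁻²·m⁻⁴·s⁶·A⁴) · cd⁻¹ · (kg⁻¹·m⁻²·s²·A²) · (kg⁻¹·m⁻²·s²) · kg² = kg⁻¹·m⁻⁶·s⁹·A⁷·cd⁻¹.
Left is m⁻⁴·s⁷·A⁵·cd⁻¹; right is kg⁻¹·m⁻⁶·s⁹·A⁷·cd⁻¹ — different.

No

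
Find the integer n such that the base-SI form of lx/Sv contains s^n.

Sv = J/kg (equivalent dose = energy per mass),
    = m²·s⁻².
So Sv⁻¹ = m⁻²·s².
lx = lm/m² (illuminance = luminous flux per area),
    = m⁻²·cd.
Combining: Sv⁻¹·lx = (m⁻²·s²) · (m⁻²·cd) = m⁻⁴·s²·cd.
The exponent of s is 2.

2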